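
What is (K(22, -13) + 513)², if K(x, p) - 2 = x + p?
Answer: 274576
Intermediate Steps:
K(x, p) = 2 + p + x (K(x, p) = 2 + (x + p) = 2 + (p + x) = 2 + p + x)
(K(22, -13) + 513)² = ((2 - 13 + 22) + 513)² = (11 + 513)² = 524² = 274576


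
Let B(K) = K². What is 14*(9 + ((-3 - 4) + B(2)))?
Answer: 84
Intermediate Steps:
14*(9 + ((-3 - 4) + B(2))) = 14*(9 + ((-3 - 4) + 2²)) = 14*(9 + (-7 + 4)) = 14*(9 - 3) = 14*6 = 84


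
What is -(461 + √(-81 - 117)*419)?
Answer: -461 - 1257*I*√22 ≈ -461.0 - 5895.9*I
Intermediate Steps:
-(461 + √(-81 - 117)*419) = -(461 + √(-198)*419) = -(461 + (3*I*√22)*419) = -(461 + 1257*I*√22) = -461 - 1257*I*√22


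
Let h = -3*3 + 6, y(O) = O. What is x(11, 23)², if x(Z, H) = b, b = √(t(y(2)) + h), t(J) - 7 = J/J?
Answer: 5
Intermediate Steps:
h = -3 (h = -9 + 6 = -3)
t(J) = 8 (t(J) = 7 + J/J = 7 + 1 = 8)
b = √5 (b = √(8 - 3) = √5 ≈ 2.2361)
x(Z, H) = √5
x(11, 23)² = (√5)² = 5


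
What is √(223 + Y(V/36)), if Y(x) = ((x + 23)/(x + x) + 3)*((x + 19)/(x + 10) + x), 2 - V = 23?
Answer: √18086934810/9492 ≈ 14.169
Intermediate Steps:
V = -21 (V = 2 - 1*23 = 2 - 23 = -21)
Y(x) = (3 + (23 + x)/(2*x))*(x + (19 + x)/(10 + x)) (Y(x) = ((23 + x)/((2*x)) + 3)*((19 + x)/(10 + x) + x) = ((23 + x)*(1/(2*x)) + 3)*((19 + x)/(10 + x) + x) = ((23 + x)/(2*x) + 3)*(x + (19 + x)/(10 + x)) = (3 + (23 + x)/(2*x))*(x + (19 + x)/(10 + x)))
√(223 + Y(V/36)) = √(223 + (437 + 7*(-21/36)³ + 100*(-21/36)² + 386*(-21/36))/(2*((-21/36))*(10 - 21/36))) = √(223 + (437 + 7*(-21*1/36)³ + 100*(-21*1/36)² + 386*(-21*1/36))/(2*((-21*1/36))*(10 - 21*1/36))) = √(223 + (437 + 7*(-7/12)³ + 100*(-7/12)² + 386*(-7/12))/(2*(-7/12)*(10 - 7/12))) = √(223 + (½)*(-12/7)*(437 + 7*(-343/1728) + 100*(49/144) - 1351/6)/(113/12)) = √(223 + (½)*(-12/7)*(12/113)*(437 - 2401/1728 + 1225/36 - 1351/6)) = √(223 + (½)*(-12/7)*(12/113)*(422447/1728)) = √(223 - 422447/18984) = √(3810985/18984) = √18086934810/9492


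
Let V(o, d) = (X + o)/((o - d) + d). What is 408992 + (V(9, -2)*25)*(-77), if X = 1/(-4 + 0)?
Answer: 14656337/36 ≈ 4.0712e+5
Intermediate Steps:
X = -¼ (X = 1/(-4) = -¼ ≈ -0.25000)
V(o, d) = (-¼ + o)/o (V(o, d) = (-¼ + o)/((o - d) + d) = (-¼ + o)/o)
408992 + (V(9, -2)*25)*(-77) = 408992 + (((-¼ + 9)/9)*25)*(-77) = 408992 + (((⅑)*(35/4))*25)*(-77) = 408992 + ((35/36)*25)*(-77) = 408992 + (875/36)*(-77) = 408992 - 67375/36 = 14656337/36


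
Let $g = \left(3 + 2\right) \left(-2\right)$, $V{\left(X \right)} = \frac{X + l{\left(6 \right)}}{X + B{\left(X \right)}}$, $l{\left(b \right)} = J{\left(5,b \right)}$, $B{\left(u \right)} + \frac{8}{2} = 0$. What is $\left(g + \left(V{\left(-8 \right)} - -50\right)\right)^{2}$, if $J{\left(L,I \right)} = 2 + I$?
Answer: $1600$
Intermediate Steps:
$B{\left(u \right)} = -4$ ($B{\left(u \right)} = -4 + 0 = -4$)
$l{\left(b \right)} = 2 + b$
$V{\left(X \right)} = \frac{8 + X}{-4 + X}$ ($V{\left(X \right)} = \frac{X + \left(2 + 6\right)}{X - 4} = \frac{X + 8}{-4 + X} = \frac{8 + X}{-4 + X}$)
$g = -10$ ($g = 5 \left(-2\right) = -10$)
$\left(g + \left(V{\left(-8 \right)} - -50\right)\right)^{2} = \left(-10 + \left(\frac{8 - 8}{-4 - 8} - -50\right)\right)^{2} = \left(-10 + \left(\frac{1}{-12} \cdot 0 + 50\right)\right)^{2} = \left(-10 + \left(\left(- \frac{1}{12}\right) 0 + 50\right)\right)^{2} = \left(-10 + \left(0 + 50\right)\right)^{2} = \left(-10 + 50\right)^{2} = 40^{2} = 1600$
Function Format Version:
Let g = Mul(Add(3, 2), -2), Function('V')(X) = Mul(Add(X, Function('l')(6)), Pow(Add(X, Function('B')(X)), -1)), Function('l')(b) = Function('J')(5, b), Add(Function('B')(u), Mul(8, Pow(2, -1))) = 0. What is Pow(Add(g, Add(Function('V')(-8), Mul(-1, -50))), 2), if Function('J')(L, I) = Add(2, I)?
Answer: 1600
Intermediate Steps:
Function('B')(u) = -4 (Function('B')(u) = Add(-4, 0) = -4)
Function('l')(b) = Add(2, b)
Function('V')(X) = Mul(Pow(Add(-4, X), -1), Add(8, X)) (Function('V')(X) = Mul(Add(X, Add(2, 6)), Pow(Add(X, -4), -1)) = Mul(Add(X, 8), Pow(Add(-4, X), -1)) = Mul(Add(8, X), Pow(Add(-4, X), -1)) = Mul(Pow(Add(-4, X), -1), Add(8, X)))
g = -10 (g = Mul(5, -2) = -10)
Pow(Add(g, Add(Function('V')(-8), Mul(-1, -50))), 2) = Pow(Add(-10, Add(Mul(Pow(Add(-4, -8), -1), Add(8, -8)), Mul(-1, -50))), 2) = Pow(Add(-10, Add(Mul(Pow(-12, -1), 0), 50)), 2) = Pow(Add(-10, Add(Mul(Rational(-1, 12), 0), 50)), 2) = Pow(Add(-10, Add(0, 50)), 2) = Pow(Add(-10, 50), 2) = Pow(40, 2) = 1600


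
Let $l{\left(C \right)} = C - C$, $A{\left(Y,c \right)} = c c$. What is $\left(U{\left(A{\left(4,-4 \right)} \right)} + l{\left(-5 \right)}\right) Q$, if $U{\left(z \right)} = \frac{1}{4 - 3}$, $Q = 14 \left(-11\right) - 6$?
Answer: $-160$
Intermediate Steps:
$A{\left(Y,c \right)} = c^{2}$
$l{\left(C \right)} = 0$
$Q = -160$ ($Q = -154 - 6 = -160$)
$U{\left(z \right)} = 1$ ($U{\left(z \right)} = 1^{-1} = 1$)
$\left(U{\left(A{\left(4,-4 \right)} \right)} + l{\left(-5 \right)}\right) Q = \left(1 + 0\right) \left(-160\right) = 1 \left(-160\right) = -160$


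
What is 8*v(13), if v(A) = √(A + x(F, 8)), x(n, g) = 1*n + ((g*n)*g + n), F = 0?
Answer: 8*√13 ≈ 28.844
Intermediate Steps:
x(n, g) = 2*n + n*g² (x(n, g) = n + (n*g² + n) = n + (n + n*g²) = 2*n + n*g²)
v(A) = √A (v(A) = √(A + 0*(2 + 8²)) = √(A + 0*(2 + 64)) = √(A + 0*66) = √(A + 0) = √A)
8*v(13) = 8*√13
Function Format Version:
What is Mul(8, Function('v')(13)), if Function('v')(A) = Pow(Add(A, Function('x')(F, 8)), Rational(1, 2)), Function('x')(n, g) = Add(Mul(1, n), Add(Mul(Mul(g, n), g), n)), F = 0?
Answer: Mul(8, Pow(13, Rational(1, 2))) ≈ 28.844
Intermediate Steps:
Function('x')(n, g) = Add(Mul(2, n), Mul(n, Pow(g, 2))) (Function('x')(n, g) = Add(n, Add(Mul(n, Pow(g, 2)), n)) = Add(n, Add(n, Mul(n, Pow(g, 2)))) = Add(Mul(2, n), Mul(n, Pow(g, 2))))
Function('v')(A) = Pow(A, Rational(1, 2)) (Function('v')(A) = Pow(Add(A, Mul(0, Add(2, Pow(8, 2)))), Rational(1, 2)) = Pow(Add(A, Mul(0, Add(2, 64))), Rational(1, 2)) = Pow(Add(A, Mul(0, 66)), Rational(1, 2)) = Pow(Add(A, 0), Rational(1, 2)) = Pow(A, Rational(1, 2)))
Mul(8, Function('v')(13)) = Mul(8, Pow(13, Rational(1, 2)))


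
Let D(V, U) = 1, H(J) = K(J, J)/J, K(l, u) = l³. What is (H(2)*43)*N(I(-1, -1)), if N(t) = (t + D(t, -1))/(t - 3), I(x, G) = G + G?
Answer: 172/5 ≈ 34.400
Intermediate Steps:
H(J) = J² (H(J) = J³/J = J²)
I(x, G) = 2*G
N(t) = (1 + t)/(-3 + t) (N(t) = (t + 1)/(t - 3) = (1 + t)/(-3 + t))
(H(2)*43)*N(I(-1, -1)) = (2²*43)*((1 + 2*(-1))/(-3 + 2*(-1))) = (4*43)*((1 - 2)/(-3 - 2)) = 172*(-1/(-5)) = 172*(-⅕*(-1)) = 172*(⅕) = 172/5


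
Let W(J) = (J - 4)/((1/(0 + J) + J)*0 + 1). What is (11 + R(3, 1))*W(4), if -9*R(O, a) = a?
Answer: 0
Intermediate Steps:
R(O, a) = -a/9
W(J) = -4 + J (W(J) = (-4 + J)/((1/J + J)*0 + 1) = (-4 + J)/((J + 1/J)*0 + 1) = (-4 + J)/(0 + 1) = (-4 + J)/1 = (-4 + J)*1 = -4 + J)
(11 + R(3, 1))*W(4) = (11 - ⅑*1)*(-4 + 4) = (11 - ⅑)*0 = (98/9)*0 = 0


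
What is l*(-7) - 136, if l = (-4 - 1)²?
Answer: -311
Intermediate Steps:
l = 25 (l = (-5)² = 25)
l*(-7) - 136 = 25*(-7) - 136 = -175 - 136 = -311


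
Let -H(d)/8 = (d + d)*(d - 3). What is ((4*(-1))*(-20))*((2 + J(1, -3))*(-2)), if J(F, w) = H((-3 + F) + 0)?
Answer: 25280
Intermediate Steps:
H(d) = -16*d*(-3 + d) (H(d) = -8*(d + d)*(d - 3) = -8*2*d*(-3 + d) = -16*d*(-3 + d))
J(F, w) = 16*(-3 + F)*(6 - F) (J(F, w) = 16*((-3 + F) + 0)*(3 - ((-3 + F) + 0)) = 16*(-3 + F)*(3 - (-3 + F)) = 16*(-3 + F)*(3 + (3 - F)) = 16*(-3 + F)*(6 - F))
((4*(-1))*(-20))*((2 + J(1, -3))*(-2)) = ((4*(-1))*(-20))*((2 - 16*(-6 + 1)*(-3 + 1))*(-2)) = (-4*(-20))*((2 - 16*(-5)*(-2))*(-2)) = 80*((2 - 160)*(-2)) = 80*(-158*(-2)) = 80*316 = 25280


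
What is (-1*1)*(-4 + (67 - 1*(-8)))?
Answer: -71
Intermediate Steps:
(-1*1)*(-4 + (67 - 1*(-8))) = -(-4 + (67 + 8)) = -(-4 + 75) = -1*71 = -71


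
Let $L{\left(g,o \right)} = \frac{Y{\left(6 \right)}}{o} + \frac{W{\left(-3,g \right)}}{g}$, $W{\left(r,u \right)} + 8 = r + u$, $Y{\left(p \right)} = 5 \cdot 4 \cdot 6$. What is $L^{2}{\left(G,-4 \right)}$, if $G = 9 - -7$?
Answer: $\frac{225625}{256} \approx 881.35$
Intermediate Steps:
$Y{\left(p \right)} = 120$ ($Y{\left(p \right)} = 20 \cdot 6 = 120$)
$W{\left(r,u \right)} = -8 + r + u$ ($W{\left(r,u \right)} = -8 + \left(r + u\right) = -8 + r + u$)
$G = 16$ ($G = 9 + 7 = 16$)
$L{\left(g,o \right)} = \frac{120}{o} + \frac{-11 + g}{g}$ ($L{\left(g,o \right)} = \frac{120}{o} + \frac{-8 - 3 + g}{g} = \frac{120}{o} + \frac{-11 + g}{g}$)
$L^{2}{\left(G,-4 \right)} = \left(1 - \frac{11}{16} + \frac{120}{-4}\right)^{2} = \left(1 - \frac{11}{16} + 120 \left(- \frac{1}{4}\right)\right)^{2} = \left(1 - \frac{11}{16} - 30\right)^{2} = \left(- \frac{475}{16}\right)^{2} = \frac{225625}{256}$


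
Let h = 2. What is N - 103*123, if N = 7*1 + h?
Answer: -12660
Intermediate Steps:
N = 9 (N = 7*1 + 2 = 7 + 2 = 9)
N - 103*123 = 9 - 103*123 = 9 - 12669 = -12660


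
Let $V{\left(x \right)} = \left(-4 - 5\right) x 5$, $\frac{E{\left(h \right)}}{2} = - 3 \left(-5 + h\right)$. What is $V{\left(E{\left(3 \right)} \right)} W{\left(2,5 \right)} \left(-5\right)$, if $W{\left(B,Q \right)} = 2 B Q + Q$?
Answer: $67500$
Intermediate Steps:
$W{\left(B,Q \right)} = Q + 2 B Q$ ($W{\left(B,Q \right)} = 2 B Q + Q = Q + 2 B Q$)
$E{\left(h \right)} = 30 - 6 h$ ($E{\left(h \right)} = 2 \left(- 3 \left(-5 + h\right)\right) = 2 \left(15 - 3 h\right) = 30 - 6 h$)
$V{\left(x \right)} = - 45 x$ ($V{\left(x \right)} = - 9 \cdot 5 x = - 45 x$)
$V{\left(E{\left(3 \right)} \right)} W{\left(2,5 \right)} \left(-5\right) = - 45 \left(30 - 18\right) 5 \left(1 + 2 \cdot 2\right) \left(-5\right) = - 45 \left(30 - 18\right) 5 \left(1 + 4\right) \left(-5\right) = \left(-45\right) 12 \cdot 5 \cdot 5 \left(-5\right) = \left(-540\right) 25 \left(-5\right) = \left(-13500\right) \left(-5\right) = 67500$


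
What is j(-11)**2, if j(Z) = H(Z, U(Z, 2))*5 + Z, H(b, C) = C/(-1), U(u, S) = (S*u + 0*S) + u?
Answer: 23716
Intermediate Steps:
U(u, S) = u + S*u (U(u, S) = (S*u + 0) + u = S*u + u = u + S*u)
H(b, C) = -C (H(b, C) = C*(-1) = -C)
j(Z) = -14*Z (j(Z) = -Z*(1 + 2)*5 + Z = -Z*3*5 + Z = -3*Z*5 + Z = -15*Z + Z = -14*Z)
j(-11)**2 = (-14*(-11))**2 = 154**2 = 23716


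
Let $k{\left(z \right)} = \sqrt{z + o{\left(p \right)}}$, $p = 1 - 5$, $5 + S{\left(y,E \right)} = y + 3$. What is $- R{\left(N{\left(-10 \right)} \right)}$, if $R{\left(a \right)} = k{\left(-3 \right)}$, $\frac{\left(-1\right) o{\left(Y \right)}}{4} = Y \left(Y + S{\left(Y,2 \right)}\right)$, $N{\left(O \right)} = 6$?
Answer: $- i \sqrt{163} \approx - 12.767 i$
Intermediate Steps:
$S{\left(y,E \right)} = -2 + y$ ($S{\left(y,E \right)} = -5 + \left(y + 3\right) = -5 + \left(3 + y\right) = -2 + y$)
$p = -4$
$o{\left(Y \right)} = - 4 Y \left(-2 + 2 Y\right)$ ($o{\left(Y \right)} = - 4 Y \left(Y + \left(-2 + Y\right)\right) = - 4 Y \left(-2 + 2 Y\right)$)
$k{\left(z \right)} = \sqrt{-160 + z}$ ($k{\left(z \right)} = \sqrt{z + 8 \left(-4\right) \left(1 - -4\right)} = \sqrt{z + 8 \left(-4\right) \left(1 + 4\right)} = \sqrt{z + 8 \left(-4\right) 5} = \sqrt{z - 160} = \sqrt{-160 + z}$)
$R{\left(a \right)} = i \sqrt{163}$ ($R{\left(a \right)} = \sqrt{-160 - 3} = \sqrt{-163} = i \sqrt{163}$)
$- R{\left(N{\left(-10 \right)} \right)} = - i \sqrt{163}$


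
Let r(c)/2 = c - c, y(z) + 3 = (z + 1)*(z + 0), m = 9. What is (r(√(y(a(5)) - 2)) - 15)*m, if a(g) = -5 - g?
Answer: -135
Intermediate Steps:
y(z) = -3 + z*(1 + z) (y(z) = -3 + (z + 1)*(z + 0) = -3 + (1 + z)*z = -3 + z*(1 + z))
r(c) = 0 (r(c) = 2*(c - c) = 2*0 = 0)
(r(√(y(a(5)) - 2)) - 15)*m = (0 - 15)*9 = -15*9 = -135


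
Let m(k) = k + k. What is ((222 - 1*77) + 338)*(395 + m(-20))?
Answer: 171465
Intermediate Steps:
m(k) = 2*k
((222 - 1*77) + 338)*(395 + m(-20)) = ((222 - 1*77) + 338)*(395 + 2*(-20)) = ((222 - 77) + 338)*(395 - 40) = (145 + 338)*355 = 483*355 = 171465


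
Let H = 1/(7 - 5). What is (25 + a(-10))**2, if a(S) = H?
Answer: 2601/4 ≈ 650.25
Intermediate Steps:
H = 1/2 ≈ 0.50000
a(S) = 1/2
(25 + a(-10))**2 = (25 + 1/2)**2 = (51/2)**2 = 2601/4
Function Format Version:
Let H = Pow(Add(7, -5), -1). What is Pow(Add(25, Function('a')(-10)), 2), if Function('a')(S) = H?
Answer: Rational(2601, 4) ≈ 650.25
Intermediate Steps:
H = Rational(1, 2) (H = Pow(2, -1) = Rational(1, 2) ≈ 0.50000)
Function('a')(S) = Rational(1, 2)
Pow(Add(25, Function('a')(-10)), 2) = Pow(Add(25, Rational(1, 2)), 2) = Pow(Rational(51, 2), 2) = Rational(2601, 4)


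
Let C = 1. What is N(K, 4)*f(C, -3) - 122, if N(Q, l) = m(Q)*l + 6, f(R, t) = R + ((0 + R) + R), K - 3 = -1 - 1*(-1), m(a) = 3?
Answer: -68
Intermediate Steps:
K = 3 (K = 3 + (-1 - 1*(-1)) = 3 + (-1 + 1) = 3 + 0 = 3)
f(R, t) = 3*R (f(R, t) = R + (R + R) = R + 2*R = 3*R)
N(Q, l) = 6 + 3*l (N(Q, l) = 3*l + 6 = 6 + 3*l)
N(K, 4)*f(C, -3) - 122 = (6 + 3*4)*(3*1) - 122 = (6 + 12)*3 - 122 = 18*3 - 122 = 54 - 122 = -68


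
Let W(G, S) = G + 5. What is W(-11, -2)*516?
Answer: -3096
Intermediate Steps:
W(G, S) = 5 + G
W(-11, -2)*516 = (5 - 11)*516 = -6*516 = -3096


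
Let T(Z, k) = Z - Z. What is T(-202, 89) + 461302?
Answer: 461302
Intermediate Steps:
T(Z, k) = 0
T(-202, 89) + 461302 = 0 + 461302 = 461302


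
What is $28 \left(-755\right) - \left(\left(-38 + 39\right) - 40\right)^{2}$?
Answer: $-22661$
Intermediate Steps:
$28 \left(-755\right) - \left(\left(-38 + 39\right) - 40\right)^{2} = -21140 - \left(1 - 40\right)^{2} = -21140 - \left(-39\right)^{2} = -21140 - 1521 = -22661$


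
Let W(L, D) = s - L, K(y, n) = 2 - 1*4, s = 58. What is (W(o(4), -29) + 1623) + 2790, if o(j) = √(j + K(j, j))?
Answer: 4471 - √2 ≈ 4469.6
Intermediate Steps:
K(y, n) = -2 (K(y, n) = 2 - 4 = -2)
o(j) = √(-2 + j) (o(j) = √(j - 2) = √(-2 + j))
W(L, D) = 58 - L
(W(o(4), -29) + 1623) + 2790 = ((58 - √(-2 + 4)) + 1623) + 2790 = ((58 - √2) + 1623) + 2790 = (1681 - √2) + 2790 = 4471 - √2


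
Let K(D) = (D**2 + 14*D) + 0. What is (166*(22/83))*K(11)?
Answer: 12100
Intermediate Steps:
K(D) = D**2 + 14*D
(166*(22/83))*K(11) = (166*(22/83))*(11*(14 + 11)) = (166*(22*(1/83)))*(11*25) = (166*(22/83))*275 = 44*275 = 12100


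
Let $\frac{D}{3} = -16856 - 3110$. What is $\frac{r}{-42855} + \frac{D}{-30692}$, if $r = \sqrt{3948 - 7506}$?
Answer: $\frac{29949}{15346} - \frac{i \sqrt{3558}}{42855} \approx 1.9516 - 0.0013919 i$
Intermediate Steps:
$D = -59898$ ($D = 3 \left(-16856 - 3110\right) = 3 \left(-19966\right) = -59898$)
$r = i \sqrt{3558}$ ($r = \sqrt{-3558} = i \sqrt{3558} \approx 59.649 i$)
$\frac{r}{-42855} + \frac{D}{-30692} = \frac{i \sqrt{3558}}{-42855} - \frac{59898}{-30692} = i \sqrt{3558} \left(- \frac{1}{42855}\right) - - \frac{29949}{15346} = - \frac{i \sqrt{3558}}{42855} + \frac{29949}{15346} = \frac{29949}{15346} - \frac{i \sqrt{3558}}{42855}$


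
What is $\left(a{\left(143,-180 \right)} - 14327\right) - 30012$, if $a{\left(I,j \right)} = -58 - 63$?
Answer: $-44460$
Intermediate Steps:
$a{\left(I,j \right)} = -121$ ($a{\left(I,j \right)} = -58 - 63 = -121$)
$\left(a{\left(143,-180 \right)} - 14327\right) - 30012 = \left(-121 - 14327\right) - 30012 = -14448 - 30012 = -44460$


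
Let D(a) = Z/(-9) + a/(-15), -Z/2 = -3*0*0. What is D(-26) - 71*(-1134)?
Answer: 1207736/15 ≈ 80516.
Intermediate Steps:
Z = 0 (Z = -2*(-3*0)*0 = -0*0 = -2*0 = 0)
D(a) = -a/15 (D(a) = 0/(-9) + a/(-15) = 0*(-1/9) + a*(-1/15) = 0 - a/15 = -a/15)
D(-26) - 71*(-1134) = -1/15*(-26) - 71*(-1134) = 26/15 + 80514 = 1207736/15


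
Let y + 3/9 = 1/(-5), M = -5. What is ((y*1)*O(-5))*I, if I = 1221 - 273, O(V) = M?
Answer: 2528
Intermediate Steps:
O(V) = -5
y = -8/15 (y = -⅓ + 1/(-5) = -⅓ - ⅕ = -8/15 ≈ -0.53333)
I = 948
((y*1)*O(-5))*I = (-8/15*1*(-5))*948 = -8/15*(-5)*948 = (8/3)*948 = 2528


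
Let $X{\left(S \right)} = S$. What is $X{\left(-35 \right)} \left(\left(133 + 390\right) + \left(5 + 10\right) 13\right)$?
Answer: $-25130$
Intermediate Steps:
$X{\left(-35 \right)} \left(\left(133 + 390\right) + \left(5 + 10\right) 13\right) = - 35 \left(\left(133 + 390\right) + \left(5 + 10\right) 13\right) = - 35 \left(523 + 15 \cdot 13\right) = - 35 \left(523 + 195\right) = \left(-35\right) 718 = -25130$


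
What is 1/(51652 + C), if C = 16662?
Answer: 1/68314 ≈ 1.4638e-5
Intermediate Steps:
1/(51652 + C) = 1/(51652 + 16662) = 1/68314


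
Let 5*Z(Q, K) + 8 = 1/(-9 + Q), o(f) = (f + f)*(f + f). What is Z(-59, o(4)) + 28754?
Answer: 1955163/68 ≈ 28752.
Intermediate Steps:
o(f) = 4*f**2 (o(f) = (2*f)*(2*f) = 4*f**2)
Z(Q, K) = -8/5 + 1/(5*(-9 + Q))
Z(-59, o(4)) + 28754 = (73 - 8*(-59))/(5*(-9 - 59)) + 28754 = (1/5)*(73 + 472)/(-68) + 28754 = (1/5)*(-1/68)*545 + 28754 = -109/68 + 28754 = 1955163/68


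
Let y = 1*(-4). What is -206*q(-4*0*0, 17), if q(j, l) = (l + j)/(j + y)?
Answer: 1751/2 ≈ 875.50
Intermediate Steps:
y = -4
q(j, l) = (j + l)/(-4 + j) (q(j, l) = (l + j)/(j - 4) = (j + l)/(-4 + j))
-206*q(-4*0*0, 17) = -206*(-4*0*0 + 17)/(-4 - 4*0*0) = -206*(0*0 + 17)/(-4 + 0*0) = -206*(0 + 17)/(-4 + 0) = -206*17/(-4) = -(-103)*17/2 = -206*(-17/4) = 1751/2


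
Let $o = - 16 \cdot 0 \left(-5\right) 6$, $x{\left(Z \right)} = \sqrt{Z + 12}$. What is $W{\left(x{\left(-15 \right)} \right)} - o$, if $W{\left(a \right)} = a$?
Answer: $i \sqrt{3} \approx 1.732 i$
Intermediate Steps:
$x{\left(Z \right)} = \sqrt{12 + Z}$
$o = 0$ ($o = - 16 \cdot 0 \cdot 6 = \left(-16\right) 0 = 0$)
$W{\left(x{\left(-15 \right)} \right)} - o = \sqrt{12 - 15} - 0 = \sqrt{-3} + 0 = i \sqrt{3} + 0 = i \sqrt{3}$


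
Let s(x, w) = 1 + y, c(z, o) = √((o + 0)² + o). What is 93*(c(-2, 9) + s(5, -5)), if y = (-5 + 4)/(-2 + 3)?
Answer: 279*√10 ≈ 882.28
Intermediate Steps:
y = -1 (y = -1/1 = -1*1 = -1)
c(z, o) = √(o + o²) (c(z, o) = √(o² + o) = √(o + o²))
s(x, w) = 0 (s(x, w) = 1 - 1 = 0)
93*(c(-2, 9) + s(5, -5)) = 93*(√(9*(1 + 9)) + 0) = 93*(√(9*10) + 0) = 93*(√90 + 0) = 93*(3*√10 + 0) = 93*(3*√10) = 279*√10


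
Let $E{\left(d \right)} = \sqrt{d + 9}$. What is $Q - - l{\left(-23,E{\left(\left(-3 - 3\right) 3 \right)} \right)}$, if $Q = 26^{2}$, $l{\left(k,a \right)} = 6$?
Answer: $682$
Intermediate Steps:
$E{\left(d \right)} = \sqrt{9 + d}$
$Q = 676$
$Q - - l{\left(-23,E{\left(\left(-3 - 3\right) 3 \right)} \right)} = 676 - \left(-1\right) 6 = 676 - -6 = 676 + 6 = 682$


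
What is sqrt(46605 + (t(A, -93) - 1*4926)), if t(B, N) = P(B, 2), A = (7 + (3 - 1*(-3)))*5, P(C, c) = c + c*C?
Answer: sqrt(41811) ≈ 204.48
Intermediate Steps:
P(C, c) = c + C*c
A = 65 (A = (7 + (3 + 3))*5 = (7 + 6)*5 = 13*5 = 65)
t(B, N) = 2 + 2*B (t(B, N) = 2*(1 + B) = 2 + 2*B)
sqrt(46605 + (t(A, -93) - 1*4926)) = sqrt(46605 + ((2 + 2*65) - 1*4926)) = sqrt(46605 + ((2 + 130) - 4926)) = sqrt(46605 + (132 - 4926)) = sqrt(46605 - 4794) = sqrt(41811)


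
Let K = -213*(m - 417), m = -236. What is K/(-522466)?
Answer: -139089/522466 ≈ -0.26622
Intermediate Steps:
K = 139089 (K = -213*(-236 - 417) = -213*(-653) = 139089)
K/(-522466) = 139089/(-522466) = 139089*(-1/522466) = -139089/522466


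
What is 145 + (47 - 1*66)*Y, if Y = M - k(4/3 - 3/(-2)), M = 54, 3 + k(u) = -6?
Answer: -1052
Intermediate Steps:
k(u) = -9 (k(u) = -3 - 6 = -9)
Y = 63 (Y = 54 - 1*(-9) = 54 + 9 = 63)
145 + (47 - 1*66)*Y = 145 + (47 - 1*66)*63 = 145 + (47 - 66)*63 = 145 - 19*63 = 145 - 1197 = -1052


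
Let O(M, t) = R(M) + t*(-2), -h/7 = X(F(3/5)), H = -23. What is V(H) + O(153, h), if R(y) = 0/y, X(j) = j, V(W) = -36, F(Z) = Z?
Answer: -138/5 ≈ -27.600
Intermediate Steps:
h = -21/5 ≈ -4.2000
R(y) = 0
O(M, t) = -2*t (O(M, t) = 0 + t*(-2) = 0 - 2*t = -2*t)
V(H) + O(153, h) = -36 - 2*(-21/5) = -36 + 42/5 = -138/5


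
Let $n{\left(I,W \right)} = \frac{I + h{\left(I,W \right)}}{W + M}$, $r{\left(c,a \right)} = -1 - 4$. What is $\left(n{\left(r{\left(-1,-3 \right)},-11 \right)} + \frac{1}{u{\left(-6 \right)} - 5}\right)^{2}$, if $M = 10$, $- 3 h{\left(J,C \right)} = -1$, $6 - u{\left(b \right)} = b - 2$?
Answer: $\frac{1849}{81} \approx 22.827$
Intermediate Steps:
$u{\left(b \right)} = 8 - b$ ($u{\left(b \right)} = 6 - \left(b - 2\right) = 6 - \left(-2 + b\right) = 8 - b$)
$h{\left(J,C \right)} = \frac{1}{3}$ ($h{\left(J,C \right)} = \left(- \frac{1}{3}\right) \left(-1\right) = \frac{1}{3}$)
$r{\left(c,a \right)} = -5$
$n{\left(I,W \right)} = \frac{\frac{1}{3} + I}{10 + W}$ ($n{\left(I,W \right)} = \frac{I + \frac{1}{3}}{W + 10} = \frac{\frac{1}{3} + I}{10 + W}$)
$\left(n{\left(r{\left(-1,-3 \right)},-11 \right)} + \frac{1}{u{\left(-6 \right)} - 5}\right)^{2} = \left(\frac{\frac{1}{3} - 5}{10 - 11} + \frac{1}{\left(8 - -6\right) - 5}\right)^{2} = \left(\frac{1}{-1} \left(- \frac{14}{3}\right) + \frac{1}{\left(8 + 6\right) - 5}\right)^{2} = \left(\left(-1\right) \left(- \frac{14}{3}\right) + \frac{1}{14 - 5}\right)^{2} = \left(\frac{14}{3} + \frac{1}{9}\right)^{2} = \left(\frac{43}{9}\right)^{2} = \frac{1849}{81}$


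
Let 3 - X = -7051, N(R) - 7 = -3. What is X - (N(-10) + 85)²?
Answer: -867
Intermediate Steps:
N(R) = 4 (N(R) = 7 - 3 = 4)
X = 7054 (X = 3 - 1*(-7051) = 3 + 7051 = 7054)
X - (N(-10) + 85)² = 7054 - (4 + 85)² = 7054 - 1*89² = 7054 - 1*7921 = 7054 - 7921 = -867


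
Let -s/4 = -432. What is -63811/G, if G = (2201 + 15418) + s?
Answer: -63811/19347 ≈ -3.2982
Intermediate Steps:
s = 1728 (s = -4*(-432) = 1728)
G = 19347 (G = (2201 + 15418) + 1728 = 17619 + 1728 = 19347)
-63811/G = -63811/19347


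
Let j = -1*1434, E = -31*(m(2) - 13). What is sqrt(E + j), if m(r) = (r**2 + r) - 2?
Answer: I*sqrt(1155) ≈ 33.985*I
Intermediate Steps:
m(r) = -2 + r + r**2 (m(r) = (r + r**2) - 2 = -2 + r + r**2)
E = 279 (E = -31*((-2 + 2 + 2**2) - 13) = -31*((-2 + 2 + 4) - 13) = -31*(4 - 13) = -31*(-9) = 279)
j = -1434
sqrt(E + j) = sqrt(279 - 1434) = sqrt(-1155) = I*sqrt(1155)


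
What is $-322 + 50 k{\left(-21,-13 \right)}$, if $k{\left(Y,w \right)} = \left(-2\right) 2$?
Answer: $-522$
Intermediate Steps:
$k{\left(Y,w \right)} = -4$
$-322 + 50 k{\left(-21,-13 \right)} = -322 + 50 \left(-4\right) = -322 - 200 = -522$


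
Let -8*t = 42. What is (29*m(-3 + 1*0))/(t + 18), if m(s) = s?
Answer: -116/17 ≈ -6.8235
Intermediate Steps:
t = -21/4 (t = -⅛*42 = -21/4 ≈ -5.2500)
(29*m(-3 + 1*0))/(t + 18) = (29*(-3 + 1*0))/(-21/4 + 18) = (29*(-3 + 0))/(51/4) = (29*(-3))*(4/51) = -87*4/51 = -116/17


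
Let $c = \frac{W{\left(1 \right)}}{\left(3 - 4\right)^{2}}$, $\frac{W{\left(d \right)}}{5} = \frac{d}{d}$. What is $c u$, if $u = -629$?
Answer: $-3145$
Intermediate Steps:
$W{\left(d \right)} = 5$ ($W{\left(d \right)} = 5 \frac{d}{d} = 5 \cdot 1 = 5$)
$c = 5$ ($c = \frac{5}{\left(3 - 4\right)^{2}} = \frac{5}{\left(-1\right)^{2}} = \frac{5}{1} = 5 \cdot 1 = 5$)
$c u = 5 \left(-629\right) = -3145$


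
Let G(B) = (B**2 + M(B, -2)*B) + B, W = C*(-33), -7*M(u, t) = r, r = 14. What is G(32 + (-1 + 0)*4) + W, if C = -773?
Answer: 26265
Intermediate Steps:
M(u, t) = -2 (M(u, t) = -1/7*14 = -2)
W = 25509 (W = -773*(-33) = 25509)
G(B) = B**2 - B (G(B) = (B**2 - 2*B) + B = B**2 - B)
G(32 + (-1 + 0)*4) + W = (32 + (-1 + 0)*4)*(-1 + (32 + (-1 + 0)*4)) + 25509 = (32 - 1*4)*(-1 + (32 - 1*4)) + 25509 = (32 - 4)*(-1 + (32 - 4)) + 25509 = 28*(-1 + 28) + 25509 = 28*27 + 25509 = 756 + 25509 = 26265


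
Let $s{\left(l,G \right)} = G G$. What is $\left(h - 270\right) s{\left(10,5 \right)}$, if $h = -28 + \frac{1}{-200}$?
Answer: $- \frac{59601}{8} \approx -7450.1$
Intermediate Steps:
$s{\left(l,G \right)} = G^{2}$
$h = - \frac{5601}{200}$ ($h = -28 - \frac{1}{200} = - \frac{5601}{200} \approx -28.005$)
$\left(h - 270\right) s{\left(10,5 \right)} = \left(- \frac{5601}{200} - 270\right) 5^{2} = \left(- \frac{59601}{200}\right) 25 = - \frac{59601}{8}$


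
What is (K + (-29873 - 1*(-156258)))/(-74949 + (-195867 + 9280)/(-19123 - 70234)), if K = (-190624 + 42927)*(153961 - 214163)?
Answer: -794542890811903/6697031206 ≈ -1.1864e+5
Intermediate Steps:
K = 8891654794 (K = -147697*(-60202) = 8891654794)
(K + (-29873 - 1*(-156258)))/(-74949 + (-195867 + 9280)/(-19123 - 70234)) = (8891654794 + (-29873 - 1*(-156258)))/(-74949 + (-195867 + 9280)/(-19123 - 70234)) = (8891654794 + (-29873 + 156258))/(-74949 - 186587/(-89357)) = (8891654794 + 126385)/(-74949 - 186587*(-1/89357)) = 8891781179/(-74949 + 186587/89357) = 8891781179/(-6697031206/89357) = 8891781179*(-89357/6697031206) = -794542890811903/6697031206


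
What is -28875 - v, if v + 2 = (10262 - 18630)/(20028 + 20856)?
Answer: -295108841/10221 ≈ -28873.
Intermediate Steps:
v = -22534/10221 (v = -2 + (10262 - 18630)/(20028 + 20856) = -2 - 8368/40884 = -2 - 8368*1/40884 = -2 - 2092/10221 = -22534/10221 ≈ -2.2047)
-28875 - v = -28875 - 1*(-22534/10221) = -28875 + 22534/10221 = -295108841/10221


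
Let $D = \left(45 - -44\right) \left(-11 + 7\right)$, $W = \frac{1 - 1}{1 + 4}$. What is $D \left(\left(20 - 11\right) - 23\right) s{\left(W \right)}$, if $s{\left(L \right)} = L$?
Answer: $0$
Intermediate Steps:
$W = 0$ ($W = \frac{0}{5} = 0 \cdot \frac{1}{5} = 0$)
$D = -356$ ($D = \left(45 + 44\right) \left(-4\right) = 89 \left(-4\right) = -356$)
$D \left(\left(20 - 11\right) - 23\right) s{\left(W \right)} = - 356 \left(\left(20 - 11\right) - 23\right) 0 = - 356 \left(9 - 23\right) 0 = \left(-356\right) \left(-14\right) 0 = 4984 \cdot 0 = 0$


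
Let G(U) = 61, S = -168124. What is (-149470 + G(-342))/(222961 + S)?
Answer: -16601/6093 ≈ -2.7246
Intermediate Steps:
(-149470 + G(-342))/(222961 + S) = (-149470 + 61)/(222961 - 168124) = -149409/54837 = -149409*1/54837 = -16601/6093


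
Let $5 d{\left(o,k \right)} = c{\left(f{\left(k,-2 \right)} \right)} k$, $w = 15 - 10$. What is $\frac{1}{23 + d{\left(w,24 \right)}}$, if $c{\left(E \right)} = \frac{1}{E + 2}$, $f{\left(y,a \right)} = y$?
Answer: $\frac{65}{1507} \approx 0.043132$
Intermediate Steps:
$w = 5$ ($w = 15 - 10 = 5$)
$c{\left(E \right)} = \frac{1}{2 + E}$
$d{\left(o,k \right)} = \frac{k}{5 \left(2 + k\right)}$ ($d{\left(o,k \right)} = \frac{\frac{1}{2 + k} k}{5} = \frac{k \frac{1}{2 + k}}{5} = \frac{k}{5 \left(2 + k\right)}$)
$\frac{1}{23 + d{\left(w,24 \right)}} = \frac{1}{23 + \frac{1}{5} \cdot 24 \frac{1}{2 + 24}} = \frac{1}{23 + \frac{1}{5} \cdot 24 \cdot \frac{1}{26}} = \frac{1}{23 + \frac{12}{65}} = \frac{1}{\frac{1507}{65}} = \frac{65}{1507}$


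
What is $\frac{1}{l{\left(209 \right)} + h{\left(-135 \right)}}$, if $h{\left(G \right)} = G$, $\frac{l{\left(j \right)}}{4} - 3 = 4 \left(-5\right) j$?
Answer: $- \frac{1}{16843} \approx -5.9372 \cdot 10^{-5}$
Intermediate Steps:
$l{\left(j \right)} = 12 - 80 j$ ($l{\left(j \right)} = 12 + 4 \cdot 4 \left(-5\right) j = 12 + 4 \left(- 20 j\right) = 12 - 80 j$)
$\frac{1}{l{\left(209 \right)} + h{\left(-135 \right)}} = \frac{1}{\left(12 - 16720\right) - 135} = \frac{1}{-16708 - 135} = \frac{1}{-16843} = - \frac{1}{16843}$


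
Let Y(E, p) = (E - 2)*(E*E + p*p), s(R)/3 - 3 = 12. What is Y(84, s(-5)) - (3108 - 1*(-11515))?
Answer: 730019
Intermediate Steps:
s(R) = 45 (s(R) = 9 + 3*12 = 9 + 36 = 45)
Y(E, p) = (-2 + E)*(E² + p²)
Y(84, s(-5)) - (3108 - 1*(-11515)) = (84³ - 2*84² - 2*45² + 84*45²) - (3108 - 1*(-11515)) = (592704 - 2*7056 - 2*2025 + 84*2025) - (3108 + 11515) = (592704 - 14112 - 4050 + 170100) - 1*14623 = 744642 - 14623 = 730019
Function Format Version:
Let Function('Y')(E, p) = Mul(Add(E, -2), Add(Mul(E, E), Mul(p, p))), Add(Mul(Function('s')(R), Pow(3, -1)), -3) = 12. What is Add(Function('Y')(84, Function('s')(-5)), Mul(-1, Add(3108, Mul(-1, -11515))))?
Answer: 730019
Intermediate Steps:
Function('s')(R) = 45 (Function('s')(R) = Add(9, Mul(3, 12)) = Add(9, 36) = 45)
Function('Y')(E, p) = Mul(Add(-2, E), Add(Pow(E, 2), Pow(p, 2)))
Add(Function('Y')(84, Function('s')(-5)), Mul(-1, Add(3108, Mul(-1, -11515)))) = Add(Add(Pow(84, 3), Mul(-2, Pow(84, 2)), Mul(-2, Pow(45, 2)), Mul(84, Pow(45, 2))), Mul(-1, Add(3108, Mul(-1, -11515)))) = Add(Add(592704, Mul(-2, 7056), Mul(-2, 2025), Mul(84, 2025)), Mul(-1, Add(3108, 11515))) = Add(Add(592704, -14112, -4050, 170100), Mul(-1, 14623)) = Add(744642, -14623) = 730019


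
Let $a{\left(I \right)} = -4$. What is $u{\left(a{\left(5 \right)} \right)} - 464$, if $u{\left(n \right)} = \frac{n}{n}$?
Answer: $-463$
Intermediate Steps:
$u{\left(n \right)} = 1$
$u{\left(a{\left(5 \right)} \right)} - 464 = 1 - 464 = -463$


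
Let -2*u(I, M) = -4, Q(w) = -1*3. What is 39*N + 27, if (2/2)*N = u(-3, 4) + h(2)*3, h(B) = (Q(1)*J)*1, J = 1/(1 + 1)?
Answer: -141/2 ≈ -70.500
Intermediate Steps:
Q(w) = -3
J = ½ (J = 1/2 = ½ ≈ 0.50000)
u(I, M) = 2 (u(I, M) = -½*(-4) = 2)
h(B) = -3/2 (h(B) = -3*½*1 = -3/2*1 = -3/2)
N = -5/2 (N = 2 - 3/2*3 = 2 - 9/2 = -5/2 ≈ -2.5000)
39*N + 27 = 39*(-5/2) + 27 = -195/2 + 27 = -141/2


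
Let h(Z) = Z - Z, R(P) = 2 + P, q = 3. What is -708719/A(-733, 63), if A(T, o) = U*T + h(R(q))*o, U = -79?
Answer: -708719/57907 ≈ -12.239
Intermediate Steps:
h(Z) = 0
A(T, o) = -79*T (A(T, o) = -79*T + 0*o = -79*T + 0 = -79*T)
-708719/A(-733, 63) = -708719/((-79*(-733))) = -708719/57907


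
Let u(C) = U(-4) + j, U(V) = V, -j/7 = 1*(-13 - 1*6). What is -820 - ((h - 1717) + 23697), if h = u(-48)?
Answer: -22929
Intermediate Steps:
j = 133 (j = -7*(-13 - 1*6) = -7*(-13 - 6) = -7*(-19) = 133)
u(C) = 129 (u(C) = -4 + 133 = 129)
h = 129
-820 - ((h - 1717) + 23697) = -820 - ((129 - 1717) + 23697) = -820 - (-1588 + 23697) = -820 - 1*22109 = -820 - 22109 = -22929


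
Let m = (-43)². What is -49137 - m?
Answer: -50986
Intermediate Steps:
m = 1849
-49137 - m = -49137 - 1*1849 = -49137 - 1849 = -50986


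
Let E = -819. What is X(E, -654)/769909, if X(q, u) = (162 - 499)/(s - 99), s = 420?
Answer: -337/247140789 ≈ -1.3636e-6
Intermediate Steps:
X(q, u) = -337/321 (X(q, u) = (162 - 499)/(420 - 99) = -337/321)
X(E, -654)/769909 = -337/321/769909 = -337/321*1/769909 = -337/247140789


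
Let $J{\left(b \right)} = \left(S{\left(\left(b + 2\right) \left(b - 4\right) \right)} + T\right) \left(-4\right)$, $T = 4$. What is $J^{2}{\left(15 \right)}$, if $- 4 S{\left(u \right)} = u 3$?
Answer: $297025$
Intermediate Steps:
$S{\left(u \right)} = - \frac{3 u}{4}$ ($S{\left(u \right)} = - \frac{u 3}{4} = - \frac{3 u}{4}$)
$J{\left(b \right)} = -16 + 3 \left(-4 + b\right) \left(2 + b\right)$ ($J{\left(b \right)} = \left(- \frac{3 \left(b + 2\right) \left(b - 4\right)}{4} + 4\right) \left(-4\right) = \left(- \frac{3 \left(2 + b\right) \left(-4 + b\right)}{4} + 4\right) \left(-4\right) = \left(- \frac{3 \left(-4 + b\right) \left(2 + b\right)}{4} + 4\right) \left(-4\right) = \left(4 - \frac{3 \left(-4 + b\right) \left(2 + b\right)}{4}\right) \left(-4\right) = -16 + 3 \left(-4 + b\right) \left(2 + b\right)$)
$J^{2}{\left(15 \right)} = \left(-40 - 90 + 3 \cdot 15^{2}\right)^{2} = \left(-40 - 90 + 3 \cdot 225\right)^{2} = \left(-40 - 90 + 675\right)^{2} = 545^{2} = 297025$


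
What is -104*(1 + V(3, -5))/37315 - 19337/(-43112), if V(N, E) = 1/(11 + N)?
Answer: 186205/417928 ≈ 0.44554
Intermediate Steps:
-104*(1 + V(3, -5))/37315 - 19337/(-43112) = -104*(1 + 1/(11 + 3))/37315 - 19337/(-43112) = -104*(1 + 1/14)*(1/37315) - 19337*(-1/43112) = -104*(1 + 1/14)*(1/37315) + 61/136 = -104*15/14*(1/37315) + 61/136 = -780/7*1/37315 + 61/136 = -156/52241 + 61/136 = 186205/417928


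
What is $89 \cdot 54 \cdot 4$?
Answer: $19224$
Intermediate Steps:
$89 \cdot 54 \cdot 4 = 4806 \cdot 4 = 19224$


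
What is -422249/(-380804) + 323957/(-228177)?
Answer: -27016611355/86890714308 ≈ -0.31093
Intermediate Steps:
-422249/(-380804) + 323957/(-228177) = -422249*(-1/380804) + 323957*(-1/228177) = 422249/380804 - 323957/228177 = -27016611355/86890714308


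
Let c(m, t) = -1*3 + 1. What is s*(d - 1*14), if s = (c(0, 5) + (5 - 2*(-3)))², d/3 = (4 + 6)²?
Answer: 23166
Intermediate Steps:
d = 300 (d = 3*(4 + 6)² = 3*10² = 3*100 = 300)
c(m, t) = -2 (c(m, t) = -3 + 1 = -2)
s = 81 (s = (-2 + (5 - 2*(-3)))² = (-2 + (5 + 6))² = (-2 + 11)² = 9² = 81)
s*(d - 1*14) = 81*(300 - 1*14) = 81*(300 - 14) = 81*286 = 23166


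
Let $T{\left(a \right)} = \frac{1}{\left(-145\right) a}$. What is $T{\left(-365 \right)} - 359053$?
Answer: $- \frac{19002880024}{52925} \approx -3.5905 \cdot 10^{5}$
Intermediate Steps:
$T{\left(a \right)} = - \frac{1}{145 a}$
$T{\left(-365 \right)} - 359053 = - \frac{1}{145 \left(-365\right)} - 359053 = \left(- \frac{1}{145}\right) \left(- \frac{1}{365}\right) - 359053 = \frac{1}{52925} - 359053 = - \frac{19002880024}{52925}$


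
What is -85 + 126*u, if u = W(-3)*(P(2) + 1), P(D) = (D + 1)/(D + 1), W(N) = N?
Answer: -841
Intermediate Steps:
P(D) = 1 (P(D) = (1 + D)/(1 + D) = 1)
u = -6 (u = -3*(1 + 1) = -3*2 = -6)
-85 + 126*u = -85 + 126*(-6) = -85 - 756 = -841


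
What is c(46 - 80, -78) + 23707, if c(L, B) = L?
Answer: 23673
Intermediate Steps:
c(46 - 80, -78) + 23707 = (46 - 80) + 23707 = -34 + 23707 = 23673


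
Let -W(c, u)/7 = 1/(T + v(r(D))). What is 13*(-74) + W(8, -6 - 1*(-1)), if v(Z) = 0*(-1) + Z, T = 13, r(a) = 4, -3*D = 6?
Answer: -16361/17 ≈ -962.41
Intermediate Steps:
D = -2 (D = -⅓*6 = -2)
v(Z) = Z (v(Z) = 0 + Z = Z)
W(c, u) = -7/17 (W(c, u) = -7/(13 + 4) = -7/17)
13*(-74) + W(8, -6 - 1*(-1)) = 13*(-74) - 7/17 = -962 - 7/17 = -16361/17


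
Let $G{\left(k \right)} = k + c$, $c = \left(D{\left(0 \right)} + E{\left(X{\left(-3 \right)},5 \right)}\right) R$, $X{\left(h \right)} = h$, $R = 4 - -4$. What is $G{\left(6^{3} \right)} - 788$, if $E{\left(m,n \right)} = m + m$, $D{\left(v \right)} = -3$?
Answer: $-644$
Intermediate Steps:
$R = 8$ ($R = 4 + 4 = 8$)
$E{\left(m,n \right)} = 2 m$
$c = -72$ ($c = \left(-3 + 2 \left(-3\right)\right) 8 = \left(-3 - 6\right) 8 = \left(-9\right) 8 = -72$)
$G{\left(k \right)} = -72 + k$ ($G{\left(k \right)} = k - 72 = -72 + k$)
$G{\left(6^{3} \right)} - 788 = \left(-72 + 6^{3}\right) - 788 = \left(-72 + 216\right) - 788 = 144 - 788 = -644$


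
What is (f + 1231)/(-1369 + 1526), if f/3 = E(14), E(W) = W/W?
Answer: 1234/157 ≈ 7.8599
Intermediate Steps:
E(W) = 1
f = 3 (f = 3*1 = 3)
(f + 1231)/(-1369 + 1526) = (3 + 1231)/(-1369 + 1526) = 1234/157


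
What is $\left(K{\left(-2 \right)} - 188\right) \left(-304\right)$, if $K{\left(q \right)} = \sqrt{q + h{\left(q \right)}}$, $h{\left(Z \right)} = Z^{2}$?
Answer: $57152 - 304 \sqrt{2} \approx 56722.0$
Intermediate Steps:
$K{\left(q \right)} = \sqrt{q + q^{2}}$
$\left(K{\left(-2 \right)} - 188\right) \left(-304\right) = \left(\sqrt{- 2 \left(1 - 2\right)} - 188\right) \left(-304\right) = \left(\sqrt{\left(-2\right) \left(-1\right)} - 188\right) \left(-304\right) = \left(\sqrt{2} - 188\right) \left(-304\right) = \left(-188 + \sqrt{2}\right) \left(-304\right) = 57152 - 304 \sqrt{2}$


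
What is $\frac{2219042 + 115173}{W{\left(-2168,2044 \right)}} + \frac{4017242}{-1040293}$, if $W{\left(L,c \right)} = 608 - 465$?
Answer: $\frac{186745619953}{11443223} \approx 16319.0$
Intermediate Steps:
$W{\left(L,c \right)} = 143$ ($W{\left(L,c \right)} = 608 - 465 = 143$)
$\frac{2219042 + 115173}{W{\left(-2168,2044 \right)}} + \frac{4017242}{-1040293} = \frac{2219042 + 115173}{143} + \frac{4017242}{-1040293} = 2334215 \cdot \frac{1}{143} + 4017242 \left(- \frac{1}{1040293}\right) = \frac{179555}{11} - \frac{4017242}{1040293} = \frac{186745619953}{11443223}$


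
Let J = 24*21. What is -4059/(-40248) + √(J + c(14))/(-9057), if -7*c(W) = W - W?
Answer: 451/4472 - 2*√14/3019 ≈ 0.098371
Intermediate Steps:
J = 504
c(W) = 0 (c(W) = -(W - W)/7 = -⅐*0 = 0)
-4059/(-40248) + √(J + c(14))/(-9057) = -4059/(-40248) + √(504 + 0)/(-9057) = -4059*(-1/40248) + √504*(-1/9057) = 451/4472 + (6*√14)*(-1/9057) = 451/4472 - 2*√14/3019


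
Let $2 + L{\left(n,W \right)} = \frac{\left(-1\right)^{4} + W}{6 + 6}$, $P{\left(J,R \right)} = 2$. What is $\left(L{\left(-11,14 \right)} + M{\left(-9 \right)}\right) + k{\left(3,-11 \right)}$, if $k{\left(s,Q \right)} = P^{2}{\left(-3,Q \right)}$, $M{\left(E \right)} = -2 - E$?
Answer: $\frac{41}{4} \approx 10.25$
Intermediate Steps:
$L{\left(n,W \right)} = - \frac{23}{12} + \frac{W}{12}$ ($L{\left(n,W \right)} = -2 + \frac{\left(-1\right)^{4} + W}{6 + 6} = -2 + \frac{1 + W}{12} = -2 + \left(1 + W\right) \frac{1}{12} = -2 + \left(\frac{1}{12} + \frac{W}{12}\right) = - \frac{23}{12} + \frac{W}{12}$)
$k{\left(s,Q \right)} = 4$ ($k{\left(s,Q \right)} = 2^{2} = 4$)
$\left(L{\left(-11,14 \right)} + M{\left(-9 \right)}\right) + k{\left(3,-11 \right)} = \left(\left(- \frac{23}{12} + \frac{1}{12} \cdot 14\right) - -7\right) + 4 = \left(\left(- \frac{23}{12} + \frac{7}{6}\right) + \left(-2 + 9\right)\right) + 4 = \left(- \frac{3}{4} + 7\right) + 4 = \frac{25}{4} + 4 = \frac{41}{4}$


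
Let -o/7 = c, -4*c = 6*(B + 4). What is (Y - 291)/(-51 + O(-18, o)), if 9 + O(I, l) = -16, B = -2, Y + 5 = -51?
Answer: 347/76 ≈ 4.5658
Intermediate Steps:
Y = -56 (Y = -5 - 51 = -56)
c = -3 (c = -3*(-2 + 4)/2 = -3*2/2 = -¼*12 = -3)
o = 21 (o = -7*(-3) = 21)
O(I, l) = -25 (O(I, l) = -9 - 16 = -25)
(Y - 291)/(-51 + O(-18, o)) = (-56 - 291)/(-51 - 25) = -347/(-76) = -347*(-1/76) = 347/76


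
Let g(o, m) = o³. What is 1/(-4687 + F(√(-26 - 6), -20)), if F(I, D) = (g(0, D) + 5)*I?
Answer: -4687/21968769 - 20*I*√2/21968769 ≈ -0.00021335 - 1.2875e-6*I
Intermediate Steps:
F(I, D) = 5*I (F(I, D) = (0³ + 5)*I = (0 + 5)*I = 5*I)
1/(-4687 + F(√(-26 - 6), -20)) = 1/(-4687 + 5*√(-26 - 6)) = 1/(-4687 + 5*√(-32)) = 1/(-4687 + 5*(4*I*√2)) = 1/(-4687 + 20*I*√2)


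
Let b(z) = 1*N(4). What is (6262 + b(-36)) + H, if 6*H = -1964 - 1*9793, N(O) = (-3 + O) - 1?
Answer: 8605/2 ≈ 4302.5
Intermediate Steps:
N(O) = -4 + O
H = -3919/2 (H = (-1964 - 1*9793)/6 = (-1964 - 9793)/6 = (1/6)*(-11757) = -3919/2 ≈ -1959.5)
b(z) = 0 (b(z) = 1*(-4 + 4) = 1*0 = 0)
(6262 + b(-36)) + H = (6262 + 0) - 3919/2 = 6262 - 3919/2 = 8605/2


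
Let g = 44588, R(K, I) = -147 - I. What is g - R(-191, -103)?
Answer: 44632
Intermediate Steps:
g - R(-191, -103) = 44588 - (-147 - 1*(-103)) = 44588 - (-147 + 103) = 44588 - 1*(-44) = 44588 + 44 = 44632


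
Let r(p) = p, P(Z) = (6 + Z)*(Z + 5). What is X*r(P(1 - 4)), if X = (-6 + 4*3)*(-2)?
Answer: -72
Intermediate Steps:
P(Z) = (5 + Z)*(6 + Z) (P(Z) = (6 + Z)*(5 + Z) = (5 + Z)*(6 + Z))
X = -12 (X = (-6 + 12)*(-2) = 6*(-2) = -12)
X*r(P(1 - 4)) = -12*(30 + (1 - 4)² + 11*(1 - 4)) = -12*(30 + (-3)² + 11*(-3)) = -12*(30 + 9 - 33) = -12*6 = -72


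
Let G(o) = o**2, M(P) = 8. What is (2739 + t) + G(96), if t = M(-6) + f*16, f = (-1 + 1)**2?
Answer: 11963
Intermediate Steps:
f = 0 (f = 0**2 = 0)
t = 8 (t = 8 + 0*16 = 8 + 0 = 8)
(2739 + t) + G(96) = (2739 + 8) + 96**2 = 2747 + 9216 = 11963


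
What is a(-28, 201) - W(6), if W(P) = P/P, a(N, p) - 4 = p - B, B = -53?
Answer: 257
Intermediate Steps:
a(N, p) = 57 + p (a(N, p) = 4 + (p - 1*(-53)) = 4 + (p + 53) = 4 + (53 + p) = 57 + p)
W(P) = 1
a(-28, 201) - W(6) = (57 + 201) - 1*1 = 258 - 1 = 257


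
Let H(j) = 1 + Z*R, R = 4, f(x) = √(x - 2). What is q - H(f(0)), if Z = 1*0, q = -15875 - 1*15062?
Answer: -30938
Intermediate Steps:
f(x) = √(-2 + x)
q = -30937 (q = -15875 - 15062 = -30937)
Z = 0
H(j) = 1 (H(j) = 1 + 0*4 = 1 + 0 = 1)
q - H(f(0)) = -30937 - 1*1 = -30937 - 1 = -30938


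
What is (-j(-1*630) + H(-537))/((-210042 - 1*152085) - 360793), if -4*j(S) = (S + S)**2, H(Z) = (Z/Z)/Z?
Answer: -213135299/388208040 ≈ -0.54902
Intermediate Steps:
H(Z) = 1/Z
j(S) = -S**2 (j(S) = -(S + S)**2/4 = -4*S**2/4 = -S**2)
(-j(-1*630) + H(-537))/((-210042 - 1*152085) - 360793) = (-(-1)*(-1*630)**2 + 1/(-537))/((-210042 - 1*152085) - 360793) = (-(-1)*(-630)**2 - 1/537)/((-210042 - 152085) - 360793) = (-(-1)*396900 - 1/537)/(-362127 - 360793) = (-1*(-396900) - 1/537)/(-722920) = (396900 - 1/537)*(-1/722920) = (213135299/537)*(-1/722920) = -213135299/388208040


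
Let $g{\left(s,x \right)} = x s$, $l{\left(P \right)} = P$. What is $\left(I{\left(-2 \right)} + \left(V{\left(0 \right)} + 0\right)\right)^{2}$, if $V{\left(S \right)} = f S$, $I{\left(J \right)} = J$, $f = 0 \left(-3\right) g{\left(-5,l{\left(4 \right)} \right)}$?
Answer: $4$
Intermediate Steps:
$g{\left(s,x \right)} = s x$
$f = 0$ ($f = 0 \left(-3\right) \left(\left(-5\right) 4\right) = 0 \left(-20\right) = 0$)
$V{\left(S \right)} = 0$ ($V{\left(S \right)} = 0 S = 0$)
$\left(I{\left(-2 \right)} + \left(V{\left(0 \right)} + 0\right)\right)^{2} = \left(-2 + \left(0 + 0\right)\right)^{2} = \left(-2 + 0\right)^{2} = \left(-2\right)^{2} = 4$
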